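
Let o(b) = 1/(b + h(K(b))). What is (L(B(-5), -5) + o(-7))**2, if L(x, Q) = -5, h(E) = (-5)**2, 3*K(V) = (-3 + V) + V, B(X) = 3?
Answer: 7921/324 ≈ 24.448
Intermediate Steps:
K(V) = -1 + 2*V/3 (K(V) = ((-3 + V) + V)/3 = (-3 + 2*V)/3 = -1 + 2*V/3)
h(E) = 25
o(b) = 1/(25 + b) (o(b) = 1/(b + 25) = 1/(25 + b))
(L(B(-5), -5) + o(-7))**2 = (-5 + 1/(25 - 7))**2 = (-5 + 1/18)**2 = (-89/18)**2 = 7921/324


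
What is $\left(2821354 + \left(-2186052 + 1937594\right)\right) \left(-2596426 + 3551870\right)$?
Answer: $2458258045824$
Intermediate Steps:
$\left(2821354 + \left(-2186052 + 1937594\right)\right) \left(-2596426 + 3551870\right) = \left(2821354 - 248458\right) 955444 = 2572896 \cdot 955444 = 2458258045824$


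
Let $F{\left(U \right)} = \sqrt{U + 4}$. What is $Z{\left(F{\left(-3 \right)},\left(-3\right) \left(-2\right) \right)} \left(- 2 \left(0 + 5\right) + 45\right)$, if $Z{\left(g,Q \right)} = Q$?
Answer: $210$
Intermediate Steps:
$F{\left(U \right)} = \sqrt{4 + U}$
$Z{\left(F{\left(-3 \right)},\left(-3\right) \left(-2\right) \right)} \left(- 2 \left(0 + 5\right) + 45\right) = \left(-3\right) \left(-2\right) \left(- 2 \left(0 + 5\right) + 45\right) = 6 \left(\left(-2\right) 5 + 45\right) = 6 \left(-10 + 45\right) = 6 \cdot 35 = 210$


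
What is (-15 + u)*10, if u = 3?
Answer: -120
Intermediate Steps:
(-15 + u)*10 = (-15 + 3)*10 = -12*10 = -120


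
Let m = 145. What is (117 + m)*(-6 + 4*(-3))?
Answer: -4716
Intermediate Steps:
(117 + m)*(-6 + 4*(-3)) = (117 + 145)*(-6 + 4*(-3)) = 262*(-6 - 12) = 262*(-18) = -4716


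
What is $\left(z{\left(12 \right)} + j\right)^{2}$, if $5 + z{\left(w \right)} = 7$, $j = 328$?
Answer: $108900$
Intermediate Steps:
$z{\left(w \right)} = 2$ ($z{\left(w \right)} = -5 + 7 = 2$)
$\left(z{\left(12 \right)} + j\right)^{2} = \left(2 + 328\right)^{2} = 330^{2} = 108900$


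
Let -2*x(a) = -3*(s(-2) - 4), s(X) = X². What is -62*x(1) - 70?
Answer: -70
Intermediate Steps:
x(a) = 0 (x(a) = -(-3)*((-2)² - 4)/2 = -(-3)*(4 - 4)/2 = -(-3)*0/2 = -½*0 = 0)
-62*x(1) - 70 = -62*0 - 70 = 0 - 70 = -70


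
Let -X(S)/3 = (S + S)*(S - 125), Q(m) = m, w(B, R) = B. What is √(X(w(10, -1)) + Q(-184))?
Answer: 2*√1679 ≈ 81.951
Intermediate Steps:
X(S) = -6*S*(-125 + S) (X(S) = -3*(S + S)*(S - 125) = -3*2*S*(-125 + S) = -6*S*(-125 + S))
√(X(w(10, -1)) + Q(-184)) = √(6*10*(125 - 1*10) - 184) = √(6*10*(125 - 10) - 184) = √(6*10*115 - 184) = √(6900 - 184) = √6716 = 2*√1679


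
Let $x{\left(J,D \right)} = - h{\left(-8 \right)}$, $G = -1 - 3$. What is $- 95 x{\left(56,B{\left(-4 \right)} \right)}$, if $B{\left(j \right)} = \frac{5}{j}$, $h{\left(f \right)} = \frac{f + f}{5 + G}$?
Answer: $-1520$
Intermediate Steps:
$G = -4$
$h{\left(f \right)} = 2 f$ ($h{\left(f \right)} = \frac{f + f}{5 - 4} = \frac{2 f}{1} = 2 f 1 = 2 f$)
$x{\left(J,D \right)} = 16$ ($x{\left(J,D \right)} = - 2 \left(-8\right) = \left(-1\right) \left(-16\right) = 16$)
$- 95 x{\left(56,B{\left(-4 \right)} \right)} = \left(-95\right) 16 = -1520$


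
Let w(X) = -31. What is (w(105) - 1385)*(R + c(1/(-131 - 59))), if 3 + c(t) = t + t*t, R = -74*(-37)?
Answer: -34951592094/9025 ≈ -3.8728e+6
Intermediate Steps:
R = 2738
c(t) = -3 + t + t² (c(t) = -3 + (t + t*t) = -3 + (t + t²) = -3 + t + t²)
(w(105) - 1385)*(R + c(1/(-131 - 59))) = (-31 - 1385)*(2738 + (-3 + 1/(-131 - 59) + (1/(-131 - 59))²)) = -1416*(2738 + (-3 + 1/(-190) + (1/(-190))²)) = -1416*(2738 + (-3 - 1/190 + (-1/190)²)) = -1416*(2738 + (-3 - 1/190 + 1/36100)) = -1416*(2738 - 108489/36100) = -1416*98733311/36100 = -34951592094/9025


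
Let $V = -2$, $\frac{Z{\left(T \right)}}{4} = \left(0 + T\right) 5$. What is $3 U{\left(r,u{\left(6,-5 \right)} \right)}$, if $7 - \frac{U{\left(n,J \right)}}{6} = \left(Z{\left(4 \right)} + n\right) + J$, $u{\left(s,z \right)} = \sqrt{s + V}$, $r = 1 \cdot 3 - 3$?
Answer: $-1350$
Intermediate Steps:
$Z{\left(T \right)} = 20 T$ ($Z{\left(T \right)} = 4 \left(0 + T\right) 5 = 4 T 5 = 4 \cdot 5 T = 20 T$)
$r = 0$ ($r = 3 - 3 = 0$)
$u{\left(s,z \right)} = \sqrt{-2 + s}$ ($u{\left(s,z \right)} = \sqrt{s - 2} = \sqrt{-2 + s}$)
$U{\left(n,J \right)} = -438 - 6 J - 6 n$ ($U{\left(n,J \right)} = 42 - 6 \left(\left(20 \cdot 4 + n\right) + J\right) = 42 - 6 \left(\left(80 + n\right) + J\right) = 42 - 6 \left(80 + J + n\right) = 42 - \left(480 + 6 J + 6 n\right) = -438 - 6 J - 6 n$)
$3 U{\left(r,u{\left(6,-5 \right)} \right)} = 3 \left(-438 - 6 \sqrt{-2 + 6} - 0\right) = 3 \left(-438 - 6 \sqrt{4} + 0\right) = 3 \left(-438 - 12 + 0\right) = 3 \left(-450\right) = -1350$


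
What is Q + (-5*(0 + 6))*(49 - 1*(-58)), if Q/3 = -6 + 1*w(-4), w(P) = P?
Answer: -3240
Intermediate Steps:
Q = -30 (Q = 3*(-6 + 1*(-4)) = 3*(-6 - 4) = 3*(-10) = -30)
Q + (-5*(0 + 6))*(49 - 1*(-58)) = -30 + (-5*(0 + 6))*(49 - 1*(-58)) = -30 + (-5*6)*(49 + 58) = -30 - 30*107 = -30 - 3210 = -3240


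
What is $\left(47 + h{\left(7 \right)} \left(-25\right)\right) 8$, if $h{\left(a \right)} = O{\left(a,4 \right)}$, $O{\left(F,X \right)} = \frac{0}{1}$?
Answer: $376$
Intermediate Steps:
$O{\left(F,X \right)} = 0$ ($O{\left(F,X \right)} = 0 \cdot 1 = 0$)
$h{\left(a \right)} = 0$
$\left(47 + h{\left(7 \right)} \left(-25\right)\right) 8 = \left(47 + 0 \left(-25\right)\right) 8 = \left(47 + 0\right) 8 = 47 \cdot 8 = 376$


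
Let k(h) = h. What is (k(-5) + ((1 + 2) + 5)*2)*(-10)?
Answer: -110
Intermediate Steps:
(k(-5) + ((1 + 2) + 5)*2)*(-10) = (-5 + ((1 + 2) + 5)*2)*(-10) = (-5 + (3 + 5)*2)*(-10) = (-5 + 8*2)*(-10) = (-5 + 16)*(-10) = 11*(-10) = -110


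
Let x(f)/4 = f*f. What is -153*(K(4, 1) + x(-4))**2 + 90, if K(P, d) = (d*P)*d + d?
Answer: -728343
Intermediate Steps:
x(f) = 4*f**2 (x(f) = 4*(f*f) = 4*f**2)
K(P, d) = d + P*d**2 (K(P, d) = (P*d)*d + d = P*d**2 + d = d + P*d**2)
-153*(K(4, 1) + x(-4))**2 + 90 = -153*(1*(1 + 4*1) + 4*(-4)**2)**2 + 90 = -153*(1*(1 + 4) + 4*16)**2 + 90 = -153*(1*5 + 64)**2 + 90 = -153*(5 + 64)**2 + 90 = -153*69**2 + 90 = -153*4761 + 90 = -728433 + 90 = -728343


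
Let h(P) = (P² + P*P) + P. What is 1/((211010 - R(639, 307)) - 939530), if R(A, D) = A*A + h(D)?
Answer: -1/1325646 ≈ -7.5435e-7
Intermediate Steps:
h(P) = P + 2*P² (h(P) = (P² + P²) + P = 2*P² + P = P + 2*P²)
R(A, D) = A² + D*(1 + 2*D) (R(A, D) = A*A + D*(1 + 2*D) = A² + D*(1 + 2*D))
1/((211010 - R(639, 307)) - 939530) = 1/((211010 - (639² + 307*(1 + 2*307))) - 939530) = 1/((211010 - (408321 + 307*(1 + 614))) - 939530) = 1/((211010 - (408321 + 307*615)) - 939530) = 1/((211010 - (408321 + 188805)) - 939530) = 1/((211010 - 1*597126) - 939530) = 1/((211010 - 597126) - 939530) = 1/(-386116 - 939530) = 1/(-1325646) = -1/1325646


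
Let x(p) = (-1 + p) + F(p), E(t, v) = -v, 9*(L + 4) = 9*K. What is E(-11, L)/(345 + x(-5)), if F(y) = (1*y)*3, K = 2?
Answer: 1/162 ≈ 0.0061728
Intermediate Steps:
F(y) = 3*y (F(y) = y*3 = 3*y)
L = -2 (L = -4 + (9*2)/9 = -4 + (1/9)*18 = -4 + 2 = -2)
x(p) = -1 + 4*p (x(p) = (-1 + p) + 3*p = -1 + 4*p)
E(-11, L)/(345 + x(-5)) = (-1*(-2))/(345 + (-1 + 4*(-5))) = 2/(345 + (-1 - 20)) = 2/(345 - 21) = 2/324 = 2*(1/324) = 1/162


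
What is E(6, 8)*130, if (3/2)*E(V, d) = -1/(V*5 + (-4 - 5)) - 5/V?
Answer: -4810/63 ≈ -76.349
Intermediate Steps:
E(V, d) = -10/(3*V) - 2/(3*(-9 + 5*V)) (E(V, d) = 2*(-1/(V*5 + (-4 - 5)) - 5/V)/3 = 2*(-1/(5*V - 9) - 5/V)/3 = 2*(-1/(-9 + 5*V) - 5/V)/3 = -10/(3*V) - 2/(3*(-9 + 5*V)))
E(6, 8)*130 = ((⅔)*(45 - 26*6)/(6*(-9 + 5*6)))*130 = ((⅔)*(⅙)*(45 - 156)/(-9 + 30))*130 = ((⅔)*(⅙)*(-111)/21)*130 = ((⅔)*(⅙)*(1/21)*(-111))*130 = -37/63*130 = -4810/63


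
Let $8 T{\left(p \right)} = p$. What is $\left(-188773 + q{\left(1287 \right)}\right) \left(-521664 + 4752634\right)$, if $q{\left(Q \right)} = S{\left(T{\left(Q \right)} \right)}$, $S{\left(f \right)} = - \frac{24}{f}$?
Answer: $- \frac{342639524800570}{429} \approx -7.9869 \cdot 10^{11}$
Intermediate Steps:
$T{\left(p \right)} = \frac{p}{8}$
$q{\left(Q \right)} = - \frac{192}{Q}$ ($q{\left(Q \right)} = - \frac{24}{\frac{1}{8} Q} = - 24 \frac{8}{Q} = - \frac{192}{Q}$)
$\left(-188773 + q{\left(1287 \right)}\right) \left(-521664 + 4752634\right) = \left(-188773 - \frac{192}{1287}\right) \left(-521664 + 4752634\right) = \left(-188773 - \frac{64}{429}\right) 4230970 = \left(- \frac{80983681}{429}\right) 4230970 = - \frac{342639524800570}{429}$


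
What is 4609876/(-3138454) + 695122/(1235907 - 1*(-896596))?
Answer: -3824482989120/3346381285181 ≈ -1.1429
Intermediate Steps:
4609876/(-3138454) + 695122/(1235907 - 1*(-896596)) = 4609876*(-1/3138454) + 695122/(1235907 + 896596) = -2304938/1569227 + 695122/2132503 = -3824482989120/3346381285181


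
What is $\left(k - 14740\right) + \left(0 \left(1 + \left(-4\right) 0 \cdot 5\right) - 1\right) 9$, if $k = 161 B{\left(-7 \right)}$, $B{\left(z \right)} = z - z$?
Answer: $-14749$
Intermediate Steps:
$B{\left(z \right)} = 0$
$k = 0$ ($k = 161 \cdot 0 = 0$)
$\left(k - 14740\right) + \left(0 \left(1 + \left(-4\right) 0 \cdot 5\right) - 1\right) 9 = \left(0 - 14740\right) + \left(0 \left(1 + \left(-4\right) 0 \cdot 5\right) - 1\right) 9 = -14740 + \left(0 \left(1 + 0 \cdot 5\right) - 1\right) 9 = -14740 + \left(0 \left(1 + 0\right) - 1\right) 9 = -14740 + \left(0 \cdot 1 - 1\right) 9 = -14740 + \left(0 - 1\right) 9 = -14740 - 9 = -14749$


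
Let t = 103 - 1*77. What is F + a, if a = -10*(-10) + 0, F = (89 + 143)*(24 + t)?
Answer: 11700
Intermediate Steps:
t = 26 (t = 103 - 77 = 26)
F = 11600 (F = (89 + 143)*(24 + 26) = 232*50 = 11600)
a = 100 (a = 100 + 0 = 100)
F + a = 11600 + 100 = 11700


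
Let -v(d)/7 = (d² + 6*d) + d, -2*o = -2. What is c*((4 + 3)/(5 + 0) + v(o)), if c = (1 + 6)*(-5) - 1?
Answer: 9828/5 ≈ 1965.6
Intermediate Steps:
o = 1 (o = -½*(-2) = 1)
v(d) = -49*d - 7*d² (v(d) = -7*((d² + 6*d) + d) = -7*(d² + 7*d) = -49*d - 7*d²)
c = -36 (c = 7*(-5) - 1 = -35 - 1 = -36)
c*((4 + 3)/(5 + 0) + v(o)) = -36*((4 + 3)/(5 + 0) - 7*1*(7 + 1)) = -36*(7/5 - 7*1*8) = -36*(7*(⅕) - 56) = -36*(7/5 - 56) = -36*(-273/5) = 9828/5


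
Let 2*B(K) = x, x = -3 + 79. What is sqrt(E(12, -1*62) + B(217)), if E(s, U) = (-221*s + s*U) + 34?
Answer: 2*I*sqrt(831) ≈ 57.654*I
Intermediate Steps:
E(s, U) = 34 - 221*s + U*s (E(s, U) = (-221*s + U*s) + 34 = 34 - 221*s + U*s)
x = 76
B(K) = 38 (B(K) = (1/2)*76 = 38)
sqrt(E(12, -1*62) + B(217)) = sqrt((34 - 221*12 - 1*62*12) + 38) = sqrt((34 - 2652 - 62*12) + 38) = sqrt((34 - 2652 - 744) + 38) = sqrt(-3362 + 38) = sqrt(-3324) = 2*I*sqrt(831)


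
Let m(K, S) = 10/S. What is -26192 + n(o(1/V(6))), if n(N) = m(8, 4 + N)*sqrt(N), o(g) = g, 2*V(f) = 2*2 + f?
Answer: -26192 + 10*sqrt(5)/21 ≈ -26191.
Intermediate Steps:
V(f) = 2 + f/2 (V(f) = (2*2 + f)/2 = (4 + f)/2 = 2 + f/2)
n(N) = 10*sqrt(N)/(4 + N) (n(N) = (10/(4 + N))*sqrt(N) = 10*sqrt(N)/(4 + N))
-26192 + n(o(1/V(6))) = -26192 + 10*sqrt(1/(2 + (1/2)*6))/(4 + 1/(2 + (1/2)*6)) = -26192 + 10*sqrt(1/(2 + 3))/(4 + 1/(2 + 3)) = -26192 + 10*sqrt(1/5)/(4 + 1/5) = -26192 + 10*(sqrt(5)/5)/(21/5) = -26192 + 10*(sqrt(5)/5)*(5/21) = -26192 + 10*sqrt(5)/21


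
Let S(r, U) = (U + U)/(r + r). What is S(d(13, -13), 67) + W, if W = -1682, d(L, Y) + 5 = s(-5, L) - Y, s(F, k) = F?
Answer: -4979/3 ≈ -1659.7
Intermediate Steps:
d(L, Y) = -10 - Y (d(L, Y) = -5 + (-5 - Y) = -10 - Y)
S(r, U) = U/r (S(r, U) = (2*U)/((2*r)) = (2*U)*(1/(2*r)) = U/r)
S(d(13, -13), 67) + W = 67/(-10 - 1*(-13)) - 1682 = 67/(-10 + 13) - 1682 = 67/3 - 1682 = -4979/3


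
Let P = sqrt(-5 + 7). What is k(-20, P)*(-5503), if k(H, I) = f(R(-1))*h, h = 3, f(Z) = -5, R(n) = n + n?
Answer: 82545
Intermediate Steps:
R(n) = 2*n
P = sqrt(2) ≈ 1.4142
k(H, I) = -15 (k(H, I) = -5*3 = -15)
k(-20, P)*(-5503) = -15*(-5503) = 82545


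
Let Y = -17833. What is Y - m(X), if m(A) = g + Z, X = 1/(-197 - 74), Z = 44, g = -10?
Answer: -17867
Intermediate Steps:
X = -1/271 (X = 1/(-271) = -1/271 ≈ -0.0036900)
m(A) = 34 (m(A) = -10 + 44 = 34)
Y - m(X) = -17833 - 1*34 = -17833 - 34 = -17867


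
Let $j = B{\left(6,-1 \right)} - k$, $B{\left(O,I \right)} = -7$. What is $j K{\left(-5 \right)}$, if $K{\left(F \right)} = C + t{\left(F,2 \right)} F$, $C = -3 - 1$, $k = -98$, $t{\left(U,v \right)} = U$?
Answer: $1911$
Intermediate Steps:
$C = -4$
$j = 91$ ($j = -7 - -98 = -7 + 98 = 91$)
$K{\left(F \right)} = -4 + F^{2}$ ($K{\left(F \right)} = -4 + F F = -4 + F^{2}$)
$j K{\left(-5 \right)} = 91 \left(-4 + \left(-5\right)^{2}\right) = 91 \left(-4 + 25\right) = 91 \cdot 21 = 1911$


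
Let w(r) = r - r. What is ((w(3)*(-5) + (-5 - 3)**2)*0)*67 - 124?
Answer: -124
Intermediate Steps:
w(r) = 0
((w(3)*(-5) + (-5 - 3)**2)*0)*67 - 124 = ((0*(-5) + (-5 - 3)**2)*0)*67 - 124 = ((0 + (-8)**2)*0)*67 - 124 = ((0 + 64)*0)*67 - 124 = (64*0)*67 - 124 = 0*67 - 124 = 0 - 124 = -124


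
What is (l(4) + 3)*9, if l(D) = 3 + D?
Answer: 90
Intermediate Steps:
(l(4) + 3)*9 = ((3 + 4) + 3)*9 = (7 + 3)*9 = 10*9 = 90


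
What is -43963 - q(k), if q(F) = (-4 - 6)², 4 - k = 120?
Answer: -44063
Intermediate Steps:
k = -116 (k = 4 - 1*120 = 4 - 120 = -116)
q(F) = 100 (q(F) = (-10)² = 100)
-43963 - q(k) = -43963 - 1*100 = -43963 - 100 = -44063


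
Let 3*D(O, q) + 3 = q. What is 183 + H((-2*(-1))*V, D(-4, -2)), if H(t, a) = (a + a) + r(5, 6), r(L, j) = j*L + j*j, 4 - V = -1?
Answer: 737/3 ≈ 245.67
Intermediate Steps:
V = 5 (V = 4 - 1*(-1) = 4 + 1 = 5)
D(O, q) = -1 + q/3
r(L, j) = j² + L*j (r(L, j) = L*j + j² = j² + L*j)
H(t, a) = 66 + 2*a (H(t, a) = (a + a) + 6*(5 + 6) = 2*a + 6*11 = 2*a + 66 = 66 + 2*a)
183 + H((-2*(-1))*V, D(-4, -2)) = 183 + (66 + 2*(-1 + (⅓)*(-2))) = 183 + (66 + 2*(-1 - ⅔)) = 183 + (66 + 2*(-5/3)) = 183 + (66 - 10/3) = 183 + 188/3 = 737/3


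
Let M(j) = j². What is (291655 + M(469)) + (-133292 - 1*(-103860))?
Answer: 482184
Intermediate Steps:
(291655 + M(469)) + (-133292 - 1*(-103860)) = (291655 + 469²) + (-133292 - 1*(-103860)) = (291655 + 219961) + (-133292 + 103860) = 511616 - 29432 = 482184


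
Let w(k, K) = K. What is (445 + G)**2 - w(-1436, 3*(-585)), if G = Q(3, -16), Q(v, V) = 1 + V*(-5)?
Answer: 278431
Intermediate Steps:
Q(v, V) = 1 - 5*V
G = 81 (G = 1 - 5*(-16) = 1 + 80 = 81)
(445 + G)**2 - w(-1436, 3*(-585)) = (445 + 81)**2 - 3*(-585) = 526**2 - 1*(-1755) = 276676 + 1755 = 278431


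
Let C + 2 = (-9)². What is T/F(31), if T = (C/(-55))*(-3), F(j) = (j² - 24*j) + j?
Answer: 237/13640 ≈ 0.017375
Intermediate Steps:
F(j) = j² - 23*j
C = 79 (C = -2 + (-9)² = -2 + 81 = 79)
T = 237/55 (T = (79/(-55))*(-3) = (79*(-1/55))*(-3) = -79/55*(-3) = 237/55 ≈ 4.3091)
T/F(31) = 237/(55*((31*(-23 + 31)))) = 237/(55*((31*8))) = (237/55)/248 = (237/55)*(1/248) = 237/13640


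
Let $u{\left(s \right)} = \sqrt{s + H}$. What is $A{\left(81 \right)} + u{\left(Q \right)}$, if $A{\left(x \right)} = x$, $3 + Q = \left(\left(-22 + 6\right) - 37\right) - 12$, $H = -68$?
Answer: $81 + 2 i \sqrt{34} \approx 81.0 + 11.662 i$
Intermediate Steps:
$Q = -68$ ($Q = -3 + \left(\left(\left(-22 + 6\right) - 37\right) - 12\right) = -3 - 65 = -68$)
$u{\left(s \right)} = \sqrt{-68 + s}$ ($u{\left(s \right)} = \sqrt{s - 68} = \sqrt{-68 + s}$)
$A{\left(81 \right)} + u{\left(Q \right)} = 81 + \sqrt{-68 - 68} = 81 + \sqrt{-136} = 81 + 2 i \sqrt{34}$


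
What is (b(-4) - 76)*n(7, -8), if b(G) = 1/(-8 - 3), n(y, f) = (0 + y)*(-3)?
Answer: 17577/11 ≈ 1597.9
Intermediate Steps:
n(y, f) = -3*y (n(y, f) = y*(-3) = -3*y)
b(G) = -1/11 (b(G) = 1/(-11) = -1/11)
(b(-4) - 76)*n(7, -8) = (-1/11 - 76)*(-3*7) = -837/11*(-21) = 17577/11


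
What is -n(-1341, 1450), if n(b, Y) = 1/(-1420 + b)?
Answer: 1/2761 ≈ 0.00036219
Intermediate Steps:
-n(-1341, 1450) = -1/(-1420 - 1341) = -1/(-2761) = -1*(-1/2761) = 1/2761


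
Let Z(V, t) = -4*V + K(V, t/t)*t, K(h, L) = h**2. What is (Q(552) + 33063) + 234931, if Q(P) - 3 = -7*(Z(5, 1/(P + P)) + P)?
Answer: 291757217/1104 ≈ 2.6427e+5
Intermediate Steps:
Z(V, t) = -4*V + t*V**2 (Z(V, t) = -4*V + V**2*t = -4*V + t*V**2)
Q(P) = 143 - 7*P - 175/(2*P) (Q(P) = 3 - 7*(5*(-4 + 5/(P + P)) + P) = 3 - 7*(5*(-4 + 5/((2*P))) + P) = 3 - 7*(5*(-4 + 5*(1/(2*P))) + P) = 3 - 7*(5*(-4 + 5/(2*P)) + P) = 3 - 7*((-20 + 25/(2*P)) + P) = 3 - 7*(-20 + P + 25/(2*P)) = 3 + (140 - 7*P - 175/(2*P)) = 143 - 7*P - 175/(2*P))
(Q(552) + 33063) + 234931 = ((143 - 7*552 - 175/2/552) + 33063) + 234931 = ((143 - 3864 - 175/2*1/552) + 33063) + 234931 = ((143 - 3864 - 175/1104) + 33063) + 234931 = (-4108159/1104 + 33063) + 234931 = 32393393/1104 + 234931 = 291757217/1104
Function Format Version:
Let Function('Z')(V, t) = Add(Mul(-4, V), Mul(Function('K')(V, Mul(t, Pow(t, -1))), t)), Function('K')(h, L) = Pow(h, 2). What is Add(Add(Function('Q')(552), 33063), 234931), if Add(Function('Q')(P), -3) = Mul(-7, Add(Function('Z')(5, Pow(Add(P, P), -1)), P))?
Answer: Rational(291757217, 1104) ≈ 2.6427e+5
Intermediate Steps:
Function('Z')(V, t) = Add(Mul(-4, V), Mul(t, Pow(V, 2))) (Function('Z')(V, t) = Add(Mul(-4, V), Mul(Pow(V, 2), t)) = Add(Mul(-4, V), Mul(t, Pow(V, 2))))
Function('Q')(P) = Add(143, Mul(-7, P), Mul(Rational(-175, 2), Pow(P, -1))) (Function('Q')(P) = Add(3, Mul(-7, Add(Mul(5, Add(-4, Mul(5, Pow(Add(P, P), -1)))), P))) = Add(3, Mul(-7, Add(Mul(5, Add(-4, Mul(5, Pow(Mul(2, P), -1)))), P))) = Add(3, Mul(-7, Add(Mul(5, Add(-4, Mul(5, Mul(Rational(1, 2), Pow(P, -1))))), P))) = Add(3, Mul(-7, Add(Mul(5, Add(-4, Mul(Rational(5, 2), Pow(P, -1)))), P))) = Add(3, Mul(-7, Add(Add(-20, Mul(Rational(25, 2), Pow(P, -1))), P))) = Add(3, Mul(-7, Add(-20, P, Mul(Rational(25, 2), Pow(P, -1))))) = Add(3, Add(140, Mul(-7, P), Mul(Rational(-175, 2), Pow(P, -1)))) = Add(143, Mul(-7, P), Mul(Rational(-175, 2), Pow(P, -1))))
Add(Add(Function('Q')(552), 33063), 234931) = Add(Add(Add(143, Mul(-7, 552), Mul(Rational(-175, 2), Pow(552, -1))), 33063), 234931) = Add(Add(Add(143, -3864, Mul(Rational(-175, 2), Rational(1, 552))), 33063), 234931) = Add(Add(Add(143, -3864, Rational(-175, 1104)), 33063), 234931) = Add(Add(Rational(-4108159, 1104), 33063), 234931) = Add(Rational(32393393, 1104), 234931) = Rational(291757217, 1104)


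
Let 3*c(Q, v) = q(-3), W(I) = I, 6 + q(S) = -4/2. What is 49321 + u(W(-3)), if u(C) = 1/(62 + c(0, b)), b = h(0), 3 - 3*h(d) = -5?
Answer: 8779141/178 ≈ 49321.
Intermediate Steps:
h(d) = 8/3 (h(d) = 1 - ⅓*(-5) = 1 + 5/3 = 8/3)
q(S) = -8 (q(S) = -6 - 4/2 = -6 - 4*½ = -6 - 2 = -8)
b = 8/3 ≈ 2.6667
c(Q, v) = -8/3 (c(Q, v) = (⅓)*(-8) = -8/3)
u(C) = 3/178 (u(C) = 1/(62 - 8/3) = 1/(178/3) = 3/178)
49321 + u(W(-3)) = 49321 + 3/178 = 8779141/178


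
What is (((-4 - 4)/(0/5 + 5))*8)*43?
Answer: -2752/5 ≈ -550.40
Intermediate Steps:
(((-4 - 4)/(0/5 + 5))*8)*43 = ((-8/(0*(1/5) + 5))*8)*43 = ((-8/(0 + 5))*8)*43 = ((-8/5)*8)*43 = (((1/5)*(-8))*8)*43 = -8/5*8*43 = -64/5*43 = -2752/5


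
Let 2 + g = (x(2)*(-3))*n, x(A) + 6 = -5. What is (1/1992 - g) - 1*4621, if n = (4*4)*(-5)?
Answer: -3942167/1992 ≈ -1979.0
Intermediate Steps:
x(A) = -11 (x(A) = -6 - 5 = -11)
n = -80 (n = 16*(-5) = -80)
g = -2642 (g = -2 - 11*(-3)*(-80) = -2 + 33*(-80) = -2 - 2640 = -2642)
(1/1992 - g) - 1*4621 = (1/1992 - 1*(-2642)) - 1*4621 = (1/1992 + 2642) - 4621 = 5262865/1992 - 4621 = -3942167/1992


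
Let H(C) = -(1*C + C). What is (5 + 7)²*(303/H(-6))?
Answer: 3636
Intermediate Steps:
H(C) = -2*C (H(C) = -(C + C) = -2*C)
(5 + 7)²*(303/H(-6)) = (5 + 7)²*(303/((-2*(-6)))) = 12²*(303/12) = 144*(303*(1/12)) = 144*(101/4) = 3636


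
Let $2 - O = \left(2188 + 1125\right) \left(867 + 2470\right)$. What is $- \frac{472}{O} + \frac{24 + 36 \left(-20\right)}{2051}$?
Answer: $- \frac{130400768}{384318431} \approx -0.3393$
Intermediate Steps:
$O = -11055479$ ($O = 2 - \left(2188 + 1125\right) \left(867 + 2470\right) = 2 - 3313 \cdot 3337 = 2 - 11055481 = -11055479$)
$- \frac{472}{O} + \frac{24 + 36 \left(-20\right)}{2051} = - \frac{472}{-11055479} + \frac{24 + 36 \left(-20\right)}{2051} = \left(-472\right) \left(- \frac{1}{11055479}\right) + \left(24 - 720\right) \frac{1}{2051} = \frac{8}{187381} - \frac{696}{2051} = - \frac{130400768}{384318431}$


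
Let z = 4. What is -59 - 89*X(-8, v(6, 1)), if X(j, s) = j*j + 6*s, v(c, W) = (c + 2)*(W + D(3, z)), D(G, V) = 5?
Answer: -31387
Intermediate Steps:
v(c, W) = (2 + c)*(5 + W) (v(c, W) = (c + 2)*(W + 5) = (2 + c)*(5 + W))
X(j, s) = j² + 6*s
-59 - 89*X(-8, v(6, 1)) = -59 - 89*((-8)² + 6*(10 + 2*1 + 5*6 + 1*6)) = -59 - 89*(64 + 6*(10 + 2 + 30 + 6)) = -59 - 89*(64 + 6*48) = -59 - 89*(64 + 288) = -59 - 89*352 = -59 - 31328 = -31387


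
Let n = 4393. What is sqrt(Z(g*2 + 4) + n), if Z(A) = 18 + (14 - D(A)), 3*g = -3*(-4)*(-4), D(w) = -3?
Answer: 6*sqrt(123) ≈ 66.543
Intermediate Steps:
g = -16 (g = (-3*(-4)*(-4))/3 = (12*(-4))/3 = (1/3)*(-48) = -16)
Z(A) = 35 (Z(A) = 18 + (14 - 1*(-3)) = 18 + (14 + 3) = 18 + 17 = 35)
sqrt(Z(g*2 + 4) + n) = sqrt(35 + 4393) = sqrt(4428) = 6*sqrt(123)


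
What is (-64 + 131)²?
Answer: 4489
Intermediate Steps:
(-64 + 131)² = 67² = 4489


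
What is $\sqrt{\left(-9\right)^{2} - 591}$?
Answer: $i \sqrt{510} \approx 22.583 i$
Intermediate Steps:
$\sqrt{\left(-9\right)^{2} - 591} = \sqrt{81 - 591} = \sqrt{-510} = i \sqrt{510}$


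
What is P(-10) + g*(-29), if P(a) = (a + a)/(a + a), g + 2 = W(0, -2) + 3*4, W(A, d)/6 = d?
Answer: 59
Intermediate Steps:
W(A, d) = 6*d
g = -2 (g = -2 + (6*(-2) + 3*4) = -2 + (-12 + 12) = -2 + 0 = -2)
P(a) = 1 (P(a) = (2*a)/((2*a)) = (2*a)*(1/(2*a)) = 1)
P(-10) + g*(-29) = 1 - 2*(-29) = 1 + 58 = 59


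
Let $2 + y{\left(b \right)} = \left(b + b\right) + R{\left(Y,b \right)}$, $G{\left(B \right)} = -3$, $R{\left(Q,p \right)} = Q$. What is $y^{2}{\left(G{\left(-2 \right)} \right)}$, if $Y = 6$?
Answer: $4$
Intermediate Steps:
$y{\left(b \right)} = 4 + 2 b$ ($y{\left(b \right)} = -2 + \left(\left(b + b\right) + 6\right) = -2 + \left(2 b + 6\right) = -2 + \left(6 + 2 b\right) = 4 + 2 b$)
$y^{2}{\left(G{\left(-2 \right)} \right)} = \left(4 + 2 \left(-3\right)\right)^{2} = \left(4 - 6\right)^{2} = \left(-2\right)^{2} = 4$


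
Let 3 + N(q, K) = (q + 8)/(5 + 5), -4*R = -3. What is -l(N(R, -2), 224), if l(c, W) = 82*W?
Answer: -18368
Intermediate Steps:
R = ¾ (R = -¼*(-3) = ¾ ≈ 0.75000)
N(q, K) = -11/5 + q/10 (N(q, K) = -3 + (q + 8)/(5 + 5) = -3 + (8 + q)/10 = -3 + (8 + q)*(⅒) = -3 + (⅘ + q/10) = -11/5 + q/10)
-l(N(R, -2), 224) = -82*224 = -1*18368 = -18368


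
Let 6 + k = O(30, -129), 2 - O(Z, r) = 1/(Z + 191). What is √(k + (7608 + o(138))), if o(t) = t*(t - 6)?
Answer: √1261074399/221 ≈ 160.69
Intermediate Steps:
o(t) = t*(-6 + t)
O(Z, r) = 2 - 1/(191 + Z) (O(Z, r) = 2 - 1/(Z + 191) = 2 - 1/(191 + Z))
k = -885/221 (k = -6 + (381 + 2*30)/(191 + 30) = -6 + (381 + 60)/221 = -6 + (1/221)*441 = -6 + 441/221 = -885/221 ≈ -4.0045)
√(k + (7608 + o(138))) = √(-885/221 + (7608 + 138*(-6 + 138))) = √(-885/221 + (7608 + 138*132)) = √(-885/221 + (7608 + 18216)) = √(-885/221 + 25824) = √(5706219/221) = √1261074399/221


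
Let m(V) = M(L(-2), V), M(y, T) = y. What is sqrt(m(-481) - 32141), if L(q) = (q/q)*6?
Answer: I*sqrt(32135) ≈ 179.26*I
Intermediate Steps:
L(q) = 6 (L(q) = 1*6 = 6)
m(V) = 6
sqrt(m(-481) - 32141) = sqrt(6 - 32141) = sqrt(-32135) = I*sqrt(32135)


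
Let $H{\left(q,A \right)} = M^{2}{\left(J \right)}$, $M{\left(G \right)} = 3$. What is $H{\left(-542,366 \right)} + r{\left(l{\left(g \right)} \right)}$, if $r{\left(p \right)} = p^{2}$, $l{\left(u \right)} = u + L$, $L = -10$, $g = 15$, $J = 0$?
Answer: $34$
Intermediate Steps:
$H{\left(q,A \right)} = 9$ ($H{\left(q,A \right)} = 3^{2} = 9$)
$l{\left(u \right)} = -10 + u$ ($l{\left(u \right)} = u - 10 = -10 + u$)
$H{\left(-542,366 \right)} + r{\left(l{\left(g \right)} \right)} = 9 + \left(-10 + 15\right)^{2} = 9 + 5^{2} = 9 + 25 = 34$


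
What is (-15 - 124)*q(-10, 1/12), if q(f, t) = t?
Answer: -139/12 ≈ -11.583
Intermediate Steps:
(-15 - 124)*q(-10, 1/12) = (-15 - 124)/12 = -139*1/12 = -139/12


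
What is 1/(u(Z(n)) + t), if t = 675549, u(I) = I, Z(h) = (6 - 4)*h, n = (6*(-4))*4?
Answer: 1/675357 ≈ 1.4807e-6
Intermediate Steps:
n = -96 (n = -24*4 = -96)
Z(h) = 2*h
1/(u(Z(n)) + t) = 1/(2*(-96) + 675549) = 1/(-192 + 675549) = 1/675357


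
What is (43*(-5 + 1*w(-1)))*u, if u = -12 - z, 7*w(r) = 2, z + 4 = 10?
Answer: 25542/7 ≈ 3648.9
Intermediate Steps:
z = 6 (z = -4 + 10 = 6)
w(r) = 2/7 (w(r) = (1/7)*2 = 2/7)
u = -18 (u = -12 - 1*6 = -12 - 6 = -18)
(43*(-5 + 1*w(-1)))*u = (43*(-5 + 1*(2/7)))*(-18) = (43*(-5 + 2/7))*(-18) = (43*(-33/7))*(-18) = -1419/7*(-18) = 25542/7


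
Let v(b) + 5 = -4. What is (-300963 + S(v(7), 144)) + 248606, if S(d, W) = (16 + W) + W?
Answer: -52053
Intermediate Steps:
v(b) = -9 (v(b) = -5 - 4 = -9)
S(d, W) = 16 + 2*W
(-300963 + S(v(7), 144)) + 248606 = (-300963 + (16 + 2*144)) + 248606 = (-300963 + (16 + 288)) + 248606 = (-300963 + 304) + 248606 = -300659 + 248606 = -52053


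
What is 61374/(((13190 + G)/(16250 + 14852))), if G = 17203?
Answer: 636284716/10131 ≈ 62806.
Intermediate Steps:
61374/(((13190 + G)/(16250 + 14852))) = 61374/(((13190 + 17203)/(16250 + 14852))) = 61374/((30393/31102)) = 61374/((30393*(1/31102))) = 61374/(30393/31102) = 61374*(31102/30393) = 636284716/10131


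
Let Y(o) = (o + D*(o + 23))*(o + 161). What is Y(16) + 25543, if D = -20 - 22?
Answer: -261551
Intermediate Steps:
D = -42
Y(o) = (-966 - 41*o)*(161 + o) (Y(o) = (o - 42*(o + 23))*(o + 161) = (o - 42*(23 + o))*(161 + o) = (o + (-966 - 42*o))*(161 + o) = (-966 - 41*o)*(161 + o))
Y(16) + 25543 = (-155526 - 7567*16 - 41*16²) + 25543 = (-155526 - 121072 - 41*256) + 25543 = (-155526 - 121072 - 10496) + 25543 = -287094 + 25543 = -261551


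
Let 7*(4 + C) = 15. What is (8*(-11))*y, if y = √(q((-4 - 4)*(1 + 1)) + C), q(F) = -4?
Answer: -88*I*√287/7 ≈ -212.97*I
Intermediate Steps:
C = -13/7 (C = -4 + (⅐)*15 = -4 + 15/7 = -13/7 ≈ -1.8571)
y = I*√287/7 (y = √(-4 - 13/7) = √(-41/7) = I*√287/7 ≈ 2.4202*I)
(8*(-11))*y = (8*(-11))*(I*√287/7) = -88*I*√287/7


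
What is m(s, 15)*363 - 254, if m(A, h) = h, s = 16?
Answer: 5191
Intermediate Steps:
m(s, 15)*363 - 254 = 15*363 - 254 = 5445 - 254 = 5191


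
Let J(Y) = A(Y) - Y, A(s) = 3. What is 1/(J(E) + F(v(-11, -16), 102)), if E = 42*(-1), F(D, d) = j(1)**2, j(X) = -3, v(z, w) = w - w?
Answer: 1/54 ≈ 0.018519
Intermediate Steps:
v(z, w) = 0
F(D, d) = 9 (F(D, d) = (-3)**2 = 9)
E = -42
J(Y) = 3 - Y
1/(J(E) + F(v(-11, -16), 102)) = 1/((3 - 1*(-42)) + 9) = 1/((3 + 42) + 9) = 1/(45 + 9) = 1/54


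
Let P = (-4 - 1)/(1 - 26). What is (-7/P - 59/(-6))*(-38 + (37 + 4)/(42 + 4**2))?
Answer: 108871/116 ≈ 938.54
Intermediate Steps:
P = 1/5 (P = -5/(-25) = -5*(-1/25) = 1/5 ≈ 0.20000)
(-7/P - 59/(-6))*(-38 + (37 + 4)/(42 + 4**2)) = (-7/1/5 - 59/(-6))*(-38 + (37 + 4)/(42 + 4**2)) = (-7*5 - 59*(-1/6))*(-38 + 41/(42 + 16)) = (-35 + 59/6)*(-38 + 41/58) = -151*(-38 + 41*(1/58))/6 = -151*(-38 + 41/58)/6 = -151/6*(-2163/58) = 108871/116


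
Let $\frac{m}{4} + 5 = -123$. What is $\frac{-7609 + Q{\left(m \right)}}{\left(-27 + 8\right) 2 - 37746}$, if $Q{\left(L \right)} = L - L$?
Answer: $\frac{7609}{37784} \approx 0.20138$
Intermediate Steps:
$m = -512$ ($m = -20 + 4 \left(-123\right) = -20 - 492 = -512$)
$Q{\left(L \right)} = 0$
$\frac{-7609 + Q{\left(m \right)}}{\left(-27 + 8\right) 2 - 37746} = \frac{-7609 + 0}{\left(-27 + 8\right) 2 - 37746} = - \frac{7609}{\left(-19\right) 2 - 37746} = - \frac{7609}{-38 - 37746} = - \frac{7609}{-37784} = \left(-7609\right) \left(- \frac{1}{37784}\right) = \frac{7609}{37784}$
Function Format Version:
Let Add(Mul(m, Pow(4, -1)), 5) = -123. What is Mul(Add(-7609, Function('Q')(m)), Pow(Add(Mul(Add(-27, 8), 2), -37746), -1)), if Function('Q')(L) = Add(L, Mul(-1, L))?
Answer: Rational(7609, 37784) ≈ 0.20138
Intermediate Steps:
m = -512 (m = Add(-20, Mul(4, -123)) = Add(-20, -492) = -512)
Function('Q')(L) = 0
Mul(Add(-7609, Function('Q')(m)), Pow(Add(Mul(Add(-27, 8), 2), -37746), -1)) = Mul(Add(-7609, 0), Pow(Add(Mul(Add(-27, 8), 2), -37746), -1)) = Mul(-7609, Pow(Add(Mul(-19, 2), -37746), -1)) = Mul(-7609, Pow(Add(-38, -37746), -1)) = Mul(-7609, Pow(-37784, -1)) = Mul(-7609, Rational(-1, 37784)) = Rational(7609, 37784)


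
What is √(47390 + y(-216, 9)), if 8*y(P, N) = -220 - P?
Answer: 3*√21062/2 ≈ 217.69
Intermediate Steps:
y(P, N) = -55/2 - P/8 (y(P, N) = (-220 - P)/8 = -55/2 - P/8)
√(47390 + y(-216, 9)) = √(47390 + (-55/2 - ⅛*(-216))) = √(47390 + (-55/2 + 27)) = √(47390 - ½) = √(94779/2) = 3*√21062/2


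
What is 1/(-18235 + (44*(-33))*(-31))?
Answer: 1/26777 ≈ 3.7345e-5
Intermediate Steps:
1/(-18235 + (44*(-33))*(-31)) = 1/(-18235 - 1452*(-31)) = 1/(-18235 + 45012) = 1/26777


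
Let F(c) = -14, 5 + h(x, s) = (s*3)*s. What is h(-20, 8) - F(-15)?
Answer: 201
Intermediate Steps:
h(x, s) = -5 + 3*s² (h(x, s) = -5 + (s*3)*s = -5 + (3*s)*s = -5 + 3*s²)
h(-20, 8) - F(-15) = (-5 + 3*8²) - 1*(-14) = (-5 + 3*64) + 14 = (-5 + 192) + 14 = 187 + 14 = 201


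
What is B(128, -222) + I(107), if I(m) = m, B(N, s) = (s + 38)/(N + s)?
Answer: 5121/47 ≈ 108.96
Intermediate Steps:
B(N, s) = (38 + s)/(N + s)
B(128, -222) + I(107) = (38 - 222)/(128 - 222) + 107 = -184/(-94) + 107 = -1/94*(-184) + 107 = 92/47 + 107 = 5121/47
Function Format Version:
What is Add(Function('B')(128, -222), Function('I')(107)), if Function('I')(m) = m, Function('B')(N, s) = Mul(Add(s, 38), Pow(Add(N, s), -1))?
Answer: Rational(5121, 47) ≈ 108.96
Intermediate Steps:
Function('B')(N, s) = Mul(Pow(Add(N, s), -1), Add(38, s)) (Function('B')(N, s) = Mul(Add(38, s), Pow(Add(N, s), -1)) = Mul(Pow(Add(N, s), -1), Add(38, s)))
Add(Function('B')(128, -222), Function('I')(107)) = Add(Mul(Pow(Add(128, -222), -1), Add(38, -222)), 107) = Add(Mul(Pow(-94, -1), -184), 107) = Add(Mul(Rational(-1, 94), -184), 107) = Add(Rational(92, 47), 107) = Rational(5121, 47)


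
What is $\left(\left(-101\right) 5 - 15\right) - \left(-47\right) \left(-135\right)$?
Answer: $-6865$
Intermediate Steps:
$\left(\left(-101\right) 5 - 15\right) - \left(-47\right) \left(-135\right) = \left(-505 - 15\right) - 6345 = -520 - 6345 = -6865$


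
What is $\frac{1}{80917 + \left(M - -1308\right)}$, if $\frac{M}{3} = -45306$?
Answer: $- \frac{1}{53693} \approx -1.8624 \cdot 10^{-5}$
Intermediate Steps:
$M = -135918$ ($M = 3 \left(-45306\right) = -135918$)
$\frac{1}{80917 + \left(M - -1308\right)} = \frac{1}{80917 - 134610} = \frac{1}{-53693} = - \frac{1}{53693}$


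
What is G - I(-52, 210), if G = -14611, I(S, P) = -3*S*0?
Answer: -14611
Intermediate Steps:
I(S, P) = 0
G - I(-52, 210) = -14611 - 1*0 = -14611 + 0 = -14611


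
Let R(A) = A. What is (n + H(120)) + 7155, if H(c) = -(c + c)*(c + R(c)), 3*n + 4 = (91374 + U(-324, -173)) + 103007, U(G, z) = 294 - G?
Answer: 43660/3 ≈ 14553.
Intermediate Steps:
n = 194995/3 (n = -4/3 + ((91374 + (294 - 1*(-324))) + 103007)/3 = -4/3 + ((91374 + (294 + 324)) + 103007)/3 = -4/3 + ((91374 + 618) + 103007)/3 = -4/3 + (91992 + 103007)/3 = -4/3 + (1/3)*194999 = -4/3 + 194999/3 = 194995/3 ≈ 64998.)
H(c) = -4*c**2 (H(c) = -(c + c)*(c + c) = -2*c*2*c = -4*c**2)
(n + H(120)) + 7155 = (194995/3 - 4*120**2) + 7155 = (194995/3 - 4*14400) + 7155 = (194995/3 - 57600) + 7155 = 22195/3 + 7155 = 43660/3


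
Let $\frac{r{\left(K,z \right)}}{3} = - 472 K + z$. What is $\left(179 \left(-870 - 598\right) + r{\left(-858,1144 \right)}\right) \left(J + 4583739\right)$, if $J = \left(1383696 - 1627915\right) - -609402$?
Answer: $4729130476136$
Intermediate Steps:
$r{\left(K,z \right)} = - 1416 K + 3 z$ ($r{\left(K,z \right)} = 3 \left(- 472 K + z\right) = 3 \left(z - 472 K\right) = - 1416 K + 3 z$)
$J = 365183$ ($J = -244219 + \left(-188222 + 797624\right) = -244219 + 609402 = 365183$)
$\left(179 \left(-870 - 598\right) + r{\left(-858,1144 \right)}\right) \left(J + 4583739\right) = \left(179 \left(-870 - 598\right) + \left(\left(-1416\right) \left(-858\right) + 3 \cdot 1144\right)\right) \left(365183 + 4583739\right) = \left(179 \left(-1468\right) + \left(1214928 + 3432\right)\right) 4948922 = \left(-262772 + 1218360\right) 4948922 = 955588 \cdot 4948922 = 4729130476136$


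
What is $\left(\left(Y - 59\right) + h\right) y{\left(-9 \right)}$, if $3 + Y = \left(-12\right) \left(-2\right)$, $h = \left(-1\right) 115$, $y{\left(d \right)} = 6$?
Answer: $-918$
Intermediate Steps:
$h = -115$
$Y = 21$ ($Y = -3 - -24 = -3 + 24 = 21$)
$\left(\left(Y - 59\right) + h\right) y{\left(-9 \right)} = \left(\left(21 - 59\right) - 115\right) 6 = \left(-38 - 115\right) 6 = \left(-153\right) 6 = -918$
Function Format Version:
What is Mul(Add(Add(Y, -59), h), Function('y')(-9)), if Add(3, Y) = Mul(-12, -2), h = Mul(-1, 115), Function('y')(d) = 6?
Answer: -918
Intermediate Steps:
h = -115
Y = 21 (Y = Add(-3, Mul(-12, -2)) = Add(-3, 24) = 21)
Mul(Add(Add(Y, -59), h), Function('y')(-9)) = Mul(Add(Add(21, -59), -115), 6) = Mul(Add(-38, -115), 6) = Mul(-153, 6) = -918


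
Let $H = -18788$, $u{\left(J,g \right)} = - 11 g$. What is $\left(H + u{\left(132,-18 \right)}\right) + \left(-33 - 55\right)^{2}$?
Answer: $-10846$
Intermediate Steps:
$\left(H + u{\left(132,-18 \right)}\right) + \left(-33 - 55\right)^{2} = \left(-18788 - -198\right) + \left(-33 - 55\right)^{2} = \left(-18788 + 198\right) + \left(-88\right)^{2} = -18590 + 7744 = -10846$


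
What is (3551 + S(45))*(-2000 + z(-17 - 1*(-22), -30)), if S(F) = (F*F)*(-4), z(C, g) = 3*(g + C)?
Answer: 9439175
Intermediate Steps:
z(C, g) = 3*C + 3*g (z(C, g) = 3*(C + g) = 3*C + 3*g)
S(F) = -4*F² (S(F) = F²*(-4) = -4*F²)
(3551 + S(45))*(-2000 + z(-17 - 1*(-22), -30)) = (3551 - 4*45²)*(-2000 + (3*(-17 - 1*(-22)) + 3*(-30))) = (3551 - 4*2025)*(-2000 + (3*(-17 + 22) - 90)) = (3551 - 8100)*(-2000 + (3*5 - 90)) = -4549*(-2000 + (15 - 90)) = -4549*(-2000 - 75) = -4549*(-2075) = 9439175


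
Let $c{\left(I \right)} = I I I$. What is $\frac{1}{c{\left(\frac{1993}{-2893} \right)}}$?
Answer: $- \frac{24212815957}{7916293657} \approx -3.0586$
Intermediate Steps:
$c{\left(I \right)} = I^{3}$ ($c{\left(I \right)} = I^{2} I = I^{3}$)
$\frac{1}{c{\left(\frac{1993}{-2893} \right)}} = \frac{1}{\left(\frac{1993}{-2893}\right)^{3}} = \frac{1}{\left(1993 \left(- \frac{1}{2893}\right)\right)^{3}} = \frac{1}{\left(- \frac{1993}{2893}\right)^{3}} = \frac{1}{- \frac{7916293657}{24212815957}} = - \frac{24212815957}{7916293657}$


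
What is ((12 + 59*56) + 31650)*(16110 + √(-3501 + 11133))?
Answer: 563302260 + 419592*√53 ≈ 5.6636e+8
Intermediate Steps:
((12 + 59*56) + 31650)*(16110 + √(-3501 + 11133)) = ((12 + 3304) + 31650)*(16110 + √7632) = (3316 + 31650)*(16110 + 12*√53) = 34966*(16110 + 12*√53) = 563302260 + 419592*√53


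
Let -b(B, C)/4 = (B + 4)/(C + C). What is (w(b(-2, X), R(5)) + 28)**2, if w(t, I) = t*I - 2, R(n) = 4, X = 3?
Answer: 3844/9 ≈ 427.11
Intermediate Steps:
b(B, C) = -2*(4 + B)/C (b(B, C) = -4*(B + 4)/(C + C) = -4*(4 + B)/(2*C) = -4*(4 + B)*1/(2*C) = -2*(4 + B)/C)
w(t, I) = -2 + I*t (w(t, I) = I*t - 2 = -2 + I*t)
(w(b(-2, X), R(5)) + 28)**2 = ((-2 + 4*(2*(-4 - 1*(-2))/3)) + 28)**2 = ((-2 + 4*(2*(1/3)*(-4 + 2))) + 28)**2 = ((-2 + 4*(2*(1/3)*(-2))) + 28)**2 = ((-2 + 4*(-4/3)) + 28)**2 = ((-2 - 16/3) + 28)**2 = (-22/3 + 28)**2 = (62/3)**2 = 3844/9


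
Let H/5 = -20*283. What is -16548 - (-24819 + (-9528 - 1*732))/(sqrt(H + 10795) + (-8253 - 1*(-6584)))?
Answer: -46443683019/2803066 - 105237*I*sqrt(1945)/2803066 ≈ -16569.0 - 1.6558*I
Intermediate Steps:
H = -28300 (H = 5*(-20*283) = 5*(-5660) = -28300)
-16548 - (-24819 + (-9528 - 1*732))/(sqrt(H + 10795) + (-8253 - 1*(-6584))) = -16548 - (-24819 + (-9528 - 1*732))/(sqrt(-28300 + 10795) + (-8253 - 1*(-6584))) = -16548 - (-24819 + (-9528 - 732))/(sqrt(-17505) + (-8253 + 6584)) = -16548 - (-24819 - 10260)/(3*I*sqrt(1945) - 1669) = -16548 - (-35079)/(-1669 + 3*I*sqrt(1945)) = -16548 + 35079/(-1669 + 3*I*sqrt(1945))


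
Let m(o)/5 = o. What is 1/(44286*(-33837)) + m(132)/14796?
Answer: 9157532753/205295237334 ≈ 0.044607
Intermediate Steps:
m(o) = 5*o
1/(44286*(-33837)) + m(132)/14796 = 1/(44286*(-33837)) + (5*132)/14796 = (1/44286)*(-1/33837) + 660*(1/14796) = -1/1498505382 + 55/1233 = 9157532753/205295237334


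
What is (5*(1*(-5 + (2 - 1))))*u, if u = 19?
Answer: -380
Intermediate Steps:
(5*(1*(-5 + (2 - 1))))*u = (5*(1*(-5 + (2 - 1))))*19 = (5*(1*(-5 + 1)))*19 = (5*(1*(-4)))*19 = (5*(-4))*19 = -20*19 = -380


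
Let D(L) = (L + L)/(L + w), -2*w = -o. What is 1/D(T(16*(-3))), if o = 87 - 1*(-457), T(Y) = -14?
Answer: -129/14 ≈ -9.2143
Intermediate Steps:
o = 544 (o = 87 + 457 = 544)
w = 272 (w = -(-1)*544/2 = -½*(-544) = 272)
D(L) = 2*L/(272 + L) (D(L) = (L + L)/(L + 272) = (2*L)/(272 + L) = 2*L/(272 + L))
1/D(T(16*(-3))) = 1/(2*(-14)/(272 - 14)) = 1/(2*(-14)/258) = 1/(2*(-14)*(1/258)) = 1/(-14/129) = -129/14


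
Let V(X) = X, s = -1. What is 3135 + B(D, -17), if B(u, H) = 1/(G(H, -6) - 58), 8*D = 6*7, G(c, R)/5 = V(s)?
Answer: 197504/63 ≈ 3135.0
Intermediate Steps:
G(c, R) = -5 (G(c, R) = 5*(-1) = -5)
D = 21/4 (D = (6*7)/8 = (⅛)*42 = 21/4 ≈ 5.2500)
B(u, H) = -1/63 (B(u, H) = 1/(-5 - 58) = 1/(-63) = -1/63)
3135 + B(D, -17) = 3135 - 1/63 = 197504/63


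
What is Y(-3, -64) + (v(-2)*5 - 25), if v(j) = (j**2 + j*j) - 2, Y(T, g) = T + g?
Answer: -62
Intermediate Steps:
v(j) = -2 + 2*j**2 (v(j) = (j**2 + j**2) - 2 = 2*j**2 - 2 = -2 + 2*j**2)
Y(-3, -64) + (v(-2)*5 - 25) = (-3 - 64) + ((-2 + 2*(-2)**2)*5 - 25) = -67 + ((-2 + 2*4)*5 - 25) = -67 + ((-2 + 8)*5 - 25) = -67 + (6*5 - 25) = -67 + (30 - 25) = -67 + 5 = -62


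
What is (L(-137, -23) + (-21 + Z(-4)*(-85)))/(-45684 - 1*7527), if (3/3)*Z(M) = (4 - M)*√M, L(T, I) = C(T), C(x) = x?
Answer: 158/53211 + 1360*I/53211 ≈ 0.0029693 + 0.025559*I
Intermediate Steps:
L(T, I) = T
Z(M) = √M*(4 - M) (Z(M) = (4 - M)*√M = √M*(4 - M))
(L(-137, -23) + (-21 + Z(-4)*(-85)))/(-45684 - 1*7527) = (-137 + (-21 + (√(-4)*(4 - 1*(-4)))*(-85)))/(-45684 - 1*7527) = (-137 + (-21 + ((2*I)*(4 + 4))*(-85)))/(-45684 - 7527) = (-137 + (-21 + ((2*I)*8)*(-85)))/(-53211) = (-137 + (-21 + (16*I)*(-85)))*(-1/53211) = (-137 + (-21 - 1360*I))*(-1/53211) = (-158 - 1360*I)*(-1/53211) = 158/53211 + 1360*I/53211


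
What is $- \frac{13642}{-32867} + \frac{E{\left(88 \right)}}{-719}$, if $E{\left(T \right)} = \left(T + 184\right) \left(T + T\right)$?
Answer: $- \frac{1563600426}{23631373} \approx -66.166$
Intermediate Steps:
$E{\left(T \right)} = 2 T \left(184 + T\right)$ ($E{\left(T \right)} = \left(184 + T\right) 2 T = 2 T \left(184 + T\right)$)
$- \frac{13642}{-32867} + \frac{E{\left(88 \right)}}{-719} = - \frac{13642}{-32867} + \frac{2 \cdot 88 \left(184 + 88\right)}{-719} = \left(-13642\right) \left(- \frac{1}{32867}\right) + 2 \cdot 88 \cdot 272 \left(- \frac{1}{719}\right) = \frac{13642}{32867} + 47872 \left(- \frac{1}{719}\right) = \frac{13642}{32867} - \frac{47872}{719} = - \frac{1563600426}{23631373}$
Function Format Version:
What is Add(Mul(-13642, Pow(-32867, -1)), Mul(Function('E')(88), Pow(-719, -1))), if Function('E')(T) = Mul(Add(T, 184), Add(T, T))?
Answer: Rational(-1563600426, 23631373) ≈ -66.166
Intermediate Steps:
Function('E')(T) = Mul(2, T, Add(184, T)) (Function('E')(T) = Mul(Add(184, T), Mul(2, T)) = Mul(2, T, Add(184, T)))
Add(Mul(-13642, Pow(-32867, -1)), Mul(Function('E')(88), Pow(-719, -1))) = Add(Mul(-13642, Pow(-32867, -1)), Mul(Mul(2, 88, Add(184, 88)), Pow(-719, -1))) = Add(Mul(-13642, Rational(-1, 32867)), Mul(Mul(2, 88, 272), Rational(-1, 719))) = Add(Rational(13642, 32867), Mul(47872, Rational(-1, 719))) = Add(Rational(13642, 32867), Rational(-47872, 719)) = Rational(-1563600426, 23631373)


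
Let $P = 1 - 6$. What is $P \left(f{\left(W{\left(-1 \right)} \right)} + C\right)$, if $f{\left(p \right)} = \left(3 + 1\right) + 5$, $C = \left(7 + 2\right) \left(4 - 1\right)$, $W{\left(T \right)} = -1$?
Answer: $-180$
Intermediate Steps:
$P = -5$
$C = 27$ ($C = 9 \cdot 3 = 27$)
$f{\left(p \right)} = 9$ ($f{\left(p \right)} = 4 + 5 = 9$)
$P \left(f{\left(W{\left(-1 \right)} \right)} + C\right) = - 5 \left(9 + 27\right) = \left(-5\right) 36 = -180$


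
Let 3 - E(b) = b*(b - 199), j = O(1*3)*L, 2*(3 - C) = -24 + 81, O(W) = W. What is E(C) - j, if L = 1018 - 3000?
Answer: 897/4 ≈ 224.25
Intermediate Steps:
L = -1982
C = -51/2 (C = 3 - (-24 + 81)/2 = 3 - 1/2*57 = 3 - 57/2 = -51/2 ≈ -25.500)
j = -5946 (j = (1*3)*(-1982) = 3*(-1982) = -5946)
E(b) = 3 - b*(-199 + b) (E(b) = 3 - b*(b - 199) = 3 - b*(-199 + b))
E(C) - j = (3 - (-51/2)**2 + 199*(-51/2)) - 1*(-5946) = (3 - 1*2601/4 - 10149/2) + 5946 = (3 - 2601/4 - 10149/2) + 5946 = -22887/4 + 5946 = 897/4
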